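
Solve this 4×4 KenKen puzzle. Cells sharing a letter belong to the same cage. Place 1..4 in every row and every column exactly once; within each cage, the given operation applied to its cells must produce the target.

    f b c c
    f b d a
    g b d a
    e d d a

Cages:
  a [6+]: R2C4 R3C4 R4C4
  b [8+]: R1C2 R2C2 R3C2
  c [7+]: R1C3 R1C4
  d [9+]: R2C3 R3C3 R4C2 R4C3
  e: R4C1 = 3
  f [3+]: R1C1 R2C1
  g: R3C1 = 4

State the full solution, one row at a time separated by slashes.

2 1 3 4 / 1 4 2 3 / 4 3 1 2 / 3 2 4 1

Cage g is given, so R3C1 = 4.
E is a freebie; hence R4C1 = 3.
Row 1 needs a 2, and only R1C1 is open for it.
2 is placed in column 1, which forces R2C1 = 1.
The only place for 1 in row 1 is R1C2.
The 3 cells of cage b must have sum 8, which forces R2C2 = 4.
4 is placed in row 2, which forces R2C3 = 2.
Row 2 now contains 2, leaving R2C4 = 3.
Column 2 now contains 1, so R3C2 = 3.
2 is placed in column 3, which forces R3C3 = 1.
1 is placed in row 3, which forces R3C4 = 2.
Column 2 now contains 1, so R4C2 = 2.
1 is placed in column 3, which forces R4C3 = 4.
Column 4 already has 2, leaving R4C4 = 1.
Column 3 now contains 4, which forces R1C3 = 3.
Column 4 now contains 3, which forces R1C4 = 4.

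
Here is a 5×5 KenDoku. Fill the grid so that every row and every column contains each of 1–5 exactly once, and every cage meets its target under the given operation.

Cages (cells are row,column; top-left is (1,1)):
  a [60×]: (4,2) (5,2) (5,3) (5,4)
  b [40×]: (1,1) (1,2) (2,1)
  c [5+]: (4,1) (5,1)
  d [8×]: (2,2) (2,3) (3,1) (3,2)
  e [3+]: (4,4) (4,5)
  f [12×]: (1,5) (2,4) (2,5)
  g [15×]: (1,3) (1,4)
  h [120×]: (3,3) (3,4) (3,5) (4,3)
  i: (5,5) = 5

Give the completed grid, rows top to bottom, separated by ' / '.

Cage i is a single given cell; hence (5,5) = 5.
Cage a has product 60, so (4,2) = 5.
In row 1, 1 can only go at (1,5), so (1,5) = 1.
Cage e's pair has sum 3; hence (4,4) = 1.
1 is placed in column 5, so (4,5) = 2.
The only place for 5 in row 2 is (2,1).
Row 3 needs a 3, and only (3,5) is open for it.
The 3 cells of cage f must have product 12; hence (2,4) = 3.
3 is placed in column 5; hence (2,5) = 4.
Cage h has product 120, so (4,3) = 4.
Column 4 already has 3, which forces (5,4) = 4.
Cage g's pair has product 15, so (1,3) = 3.
Column 4 already has 3, leaving (1,4) = 5.
Column 4 now contains 5, so (3,4) = 2.
4 is placed in row 4, leaving (4,1) = 3.
Cage c's pair has sum 5, so (5,1) = 2.
Column 3 already has 3; hence (5,3) = 1.
Column 1 already has 2, which forces (1,1) = 4.
Cage b has product 40, leaving (1,2) = 2.
Cage d has product 8, which forces (2,2) = 1.
Column 3 now contains 1, which forces (2,3) = 2.
Cage d has product 8; hence (3,1) = 1.
The 4 cells of cage d must have product 8; hence (3,2) = 4.
Row 3 now contains 2, leaving (3,3) = 5.
1 is placed in row 5, leaving (5,2) = 3.

4 2 3 5 1 / 5 1 2 3 4 / 1 4 5 2 3 / 3 5 4 1 2 / 2 3 1 4 5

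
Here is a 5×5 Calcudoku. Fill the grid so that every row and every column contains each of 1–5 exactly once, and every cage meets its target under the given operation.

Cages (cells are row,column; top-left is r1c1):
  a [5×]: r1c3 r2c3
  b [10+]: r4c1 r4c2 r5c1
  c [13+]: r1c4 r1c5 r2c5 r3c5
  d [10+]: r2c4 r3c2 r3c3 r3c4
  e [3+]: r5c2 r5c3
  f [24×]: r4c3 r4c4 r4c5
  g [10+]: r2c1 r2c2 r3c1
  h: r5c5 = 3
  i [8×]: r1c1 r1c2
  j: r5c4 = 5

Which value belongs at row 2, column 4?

1

J is a freebie; hence r5c4 = 5.
Cage h is given; hence r5c5 = 3.
In row 1, 3 can only go at r1c4, so r1c4 = 3.
Cage f has product 24, which forces r4c3 = 3.
In row 5, 4 can only go at r5c1, so r5c1 = 4.
4 is placed in column 1, which forces r1c1 = 2.
Cage i needs two cells with product 8, which forces r1c2 = 4.
The 3 cells of cage g must have sum 10, leaving r2c2 = 2.
Column 2 already has 2, so r5c2 = 1.
1 is placed in row 5, so r5c3 = 2.
Cage d needs sum 10, leaving r3c2 = 3.
The 4 cells of cage d must have sum 10, leaving r3c4 = 2.
The 3 cells of cage b must have sum 10; hence r4c1 = 1.
1 is placed in column 2, leaving r4c2 = 5.
2 is placed in column 4, which forces r4c4 = 4.
Row 4 already has 4; hence r4c5 = 2.
Cage g needs sum 10, which forces r2c1 = 3.
Column 4 already has 4, which forces r2c4 = 1.
Row 3 already has 3; hence r3c1 = 5.
Cage d needs sum 10, which forces r3c3 = 4.
4 is placed in row 3; hence r3c5 = 1.
Cage a needs two cells with product 5, leaving r1c3 = 1.
Column 5 already has 1, leaving r1c5 = 5.
1 is placed in row 2, leaving r2c3 = 5.
The 4 cells of cage c must have sum 13, leaving r2c5 = 4.
Completed grid: 2 4 1 3 5 / 3 2 5 1 4 / 5 3 4 2 1 / 1 5 3 4 2 / 4 1 2 5 3.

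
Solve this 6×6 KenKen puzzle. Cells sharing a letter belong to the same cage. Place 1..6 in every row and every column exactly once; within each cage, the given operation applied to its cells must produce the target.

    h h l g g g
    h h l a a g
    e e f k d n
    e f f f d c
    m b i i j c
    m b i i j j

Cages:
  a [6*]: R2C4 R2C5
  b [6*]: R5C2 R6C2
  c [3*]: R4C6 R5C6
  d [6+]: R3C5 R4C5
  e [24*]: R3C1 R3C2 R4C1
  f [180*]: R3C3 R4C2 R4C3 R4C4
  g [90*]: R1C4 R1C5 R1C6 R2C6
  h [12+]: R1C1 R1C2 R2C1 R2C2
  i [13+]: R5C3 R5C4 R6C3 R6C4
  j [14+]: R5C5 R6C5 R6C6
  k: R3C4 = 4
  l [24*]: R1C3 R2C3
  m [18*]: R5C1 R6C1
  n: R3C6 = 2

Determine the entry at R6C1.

3

Cage k is a single given cell, which forces R3C4 = 4.
Cage n is given, which forces R3C6 = 2.
The 3 cells of cage e must have product 24, leaving R4C1 = 4.
Row 3 needs a 3, and only R3C3 is open for it.
In row 3, 5 can only go at R3C5, so R3C5 = 5.
Column 5 now contains 5, so R4C5 = 1.
1 is placed in row 4, so R4C6 = 3.
Column 6 already has 3, so R5C6 = 1.
Cage g needs product 90, leaving R1C4 = 1.
The 4 cells of cage g must have product 90, which forces R1C5 = 3.
The two cells of cage a must have product 6, leaving R2C4 = 3.
The two cells of cage a must have product 6, which forces R2C5 = 2.
Column 5 already has 2, which forces R6C5 = 6.
6 is placed in row 6, leaving R6C6 = 4.
Cage m needs two cells with product 18, leaving R5C1 = 6.
Row 5 already has 6, so R5C4 = 2.
Column 5 now contains 6; hence R5C5 = 4.
6 is placed in row 6, so R6C1 = 3.
Column 4 now contains 2, which forces R6C4 = 5.
6 is placed in column 1, which forces R3C1 = 1.
The 3 cells of cage e must have product 24, leaving R3C2 = 6.
Column 4 now contains 5; hence R4C4 = 6.
2 is placed in row 5, which forces R5C2 = 3.
Row 5 now contains 4, so R5C3 = 5.
Cage b needs two cells with product 6, which forces R6C2 = 2.
Cage i has sum 13; hence R6C3 = 1.
The 4 cells of cage h must have sum 12; hence R1C1 = 2.
Cage h needs sum 12, which forces R1C2 = 4.
Row 1 now contains 4, so R1C3 = 6.
Row 1 already has 6, which forces R1C6 = 5.
1 is placed in column 1, leaving R2C1 = 5.
Cage h needs sum 12, leaving R2C2 = 1.
6 is placed in column 3, which forces R2C3 = 4.
5 is placed in column 6; hence R2C6 = 6.
2 is placed in column 2, so R4C2 = 5.
Column 3 now contains 5, so R4C3 = 2.
Filled in: 2 4 6 1 3 5 / 5 1 4 3 2 6 / 1 6 3 4 5 2 / 4 5 2 6 1 3 / 6 3 5 2 4 1 / 3 2 1 5 6 4.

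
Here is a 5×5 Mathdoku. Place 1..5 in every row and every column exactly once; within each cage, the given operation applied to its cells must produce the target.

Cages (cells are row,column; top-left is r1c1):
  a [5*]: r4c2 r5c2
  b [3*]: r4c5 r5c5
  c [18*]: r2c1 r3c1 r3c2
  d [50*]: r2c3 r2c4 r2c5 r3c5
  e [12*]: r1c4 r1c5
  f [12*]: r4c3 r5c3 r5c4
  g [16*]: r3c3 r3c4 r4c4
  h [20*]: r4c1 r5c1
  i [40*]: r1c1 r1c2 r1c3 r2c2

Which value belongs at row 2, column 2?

Cage c has product 18; hence r2c1 = 3.
Cage c needs product 18, leaving r3c1 = 2.
Cage c needs product 18; hence r3c2 = 3.
Row 3 already has 2, so r3c3 = 4.
Row 3 now contains 4, leaving r3c4 = 1.
The 4 cells of cage d must have product 50, so r3c5 = 5.
The 3 cells of cage g must have product 16; hence r4c4 = 4.
Column 4 now contains 4, leaving r5c4 = 2.
Column 4 now contains 4, so r1c4 = 3.
Cage e's pair has product 12; hence r1c5 = 4.
2 is placed in column 4; hence r2c4 = 5.
Row 4 now contains 4, so r4c1 = 5.
Row 4 already has 5, which forces r4c2 = 1.
The 3 cells of cage f must have product 12, leaving r4c3 = 2.
Row 4 now contains 1, leaving r4c5 = 3.
The two cells of cage h must have product 20; hence r5c1 = 4.
1 is placed in column 2, which forces r5c2 = 5.
Cage f needs product 12, so r5c3 = 3.
Column 5 already has 3, leaving r5c5 = 1.
5 is placed in column 1, which forces r1c1 = 1.
5 is placed in column 2; hence r1c2 = 2.
Cage i has product 40, leaving r1c3 = 5.
Cage i has product 40, which forces r2c2 = 4.
2 is placed in column 3, which forces r2c3 = 1.
Column 5 now contains 1; hence r2c5 = 2.
Completed grid: 1 2 5 3 4 / 3 4 1 5 2 / 2 3 4 1 5 / 5 1 2 4 3 / 4 5 3 2 1.

4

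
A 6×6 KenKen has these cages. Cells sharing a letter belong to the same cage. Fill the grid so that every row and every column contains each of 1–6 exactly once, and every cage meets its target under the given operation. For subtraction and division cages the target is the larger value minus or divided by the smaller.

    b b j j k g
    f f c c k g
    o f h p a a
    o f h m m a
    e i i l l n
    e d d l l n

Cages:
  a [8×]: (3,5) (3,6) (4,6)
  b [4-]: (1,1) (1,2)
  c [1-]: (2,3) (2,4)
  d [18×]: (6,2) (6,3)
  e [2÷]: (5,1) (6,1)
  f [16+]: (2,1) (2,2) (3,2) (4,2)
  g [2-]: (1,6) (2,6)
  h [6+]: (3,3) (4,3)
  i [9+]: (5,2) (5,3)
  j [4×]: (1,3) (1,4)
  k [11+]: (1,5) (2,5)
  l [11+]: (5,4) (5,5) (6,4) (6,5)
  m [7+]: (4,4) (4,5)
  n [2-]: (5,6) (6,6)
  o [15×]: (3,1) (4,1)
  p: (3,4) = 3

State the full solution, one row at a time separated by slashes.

Cage p is given, which forces (3,4) = 3.
Row 3 already has 3, leaving (3,1) = 5.
Cage o's pair has product 15, which forces (4,1) = 3.
In row 1, 3 can only go at (1,6), so (1,6) = 3.
In row 3, 6 can only go at (3,2), so (3,2) = 6.
Column 2 now contains 6, so (6,2) = 3.
Cage d's pair has product 18; hence (6,3) = 6.
Row 1 needs a 2, and only (1,2) is open for it.
The two cells of cage b must have difference 4, leaving (1,1) = 6.
6 is placed in row 1; hence (1,5) = 5.
Column 5 now contains 5, which forces (2,5) = 6.
Row 2 needs a 3, and only (2,3) is open for it.
The only place for 2 in row 2 is (2,4).
Row 4 needs a 6, and only (4,4) is open for it.
The two cells of cage m must have sum 7, leaving (4,5) = 1.
The 3 cells of cage a must have product 8, leaving (3,6) = 1.
1 is placed in column 6, leaving (2,6) = 5.
Cage f needs sum 16, so (4,2) = 5.
Column 2 already has 5; hence (5,2) = 4.
4 is placed in row 5, which forces (5,3) = 5.
Row 5 now contains 5, so (5,4) = 1.
Cage j needs two cells with product 4, leaving (1,3) = 1.
Column 4 already has 1, leaving (1,4) = 4.
The 4 cells of cage f must have sum 16; hence (2,1) = 4.
4 is placed in column 2, leaving (2,2) = 1.
Row 5 now contains 1, leaving (5,1) = 2.
The 4 cells of cage l must have sum 11; hence (5,5) = 3.
Row 5 already has 2; hence (5,6) = 6.
4 is placed in column 1, so (6,1) = 1.
Cage l needs sum 11, which forces (6,4) = 5.
Cage l needs sum 11, so (6,5) = 2.
Cage n's pair has difference 2, leaving (6,6) = 4.
2 is placed in column 5, which forces (3,5) = 4.
4 is placed in column 6, which forces (4,6) = 2.
4 is placed in row 3, leaving (3,3) = 2.
Row 4 already has 2; hence (4,3) = 4.

6 2 1 4 5 3 / 4 1 3 2 6 5 / 5 6 2 3 4 1 / 3 5 4 6 1 2 / 2 4 5 1 3 6 / 1 3 6 5 2 4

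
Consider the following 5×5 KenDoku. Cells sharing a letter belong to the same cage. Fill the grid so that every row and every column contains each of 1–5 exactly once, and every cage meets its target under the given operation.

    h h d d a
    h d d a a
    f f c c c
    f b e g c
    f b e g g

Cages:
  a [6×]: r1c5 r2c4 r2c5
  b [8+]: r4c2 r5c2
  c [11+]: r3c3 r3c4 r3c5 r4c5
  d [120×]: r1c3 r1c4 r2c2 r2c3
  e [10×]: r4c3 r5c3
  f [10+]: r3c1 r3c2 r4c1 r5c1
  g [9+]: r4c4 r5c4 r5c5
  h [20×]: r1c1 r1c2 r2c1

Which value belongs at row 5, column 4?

1

The only place for 1 in column 3 is r3c3.
In column 2, 1 can only go at r1c2, so r1c2 = 1.
Cage d has product 120, leaving r1c4 = 5.
Cage d has product 120, which forces r2c2 = 2.
Cage f needs sum 10; hence r3c2 = 4.
Row 1 already has 5, so r1c1 = 4.
Row 1 now contains 4, so r1c3 = 3.
Cage a has product 6, leaving r1c5 = 2.
Cage h needs product 20, which forces r2c1 = 5.
Column 3 now contains 3, leaving r2c3 = 4.
Cage c has sum 11, which forces r3c4 = 2.
Row 3 already has 2, which forces r3c1 = 3.
Row 3 already has 3, so r3c5 = 5.
Column 5 already has 5; hence r4c5 = 3.
Column 5 already has 5, which forces r5c5 = 4.
Cage a needs product 6, so r2c4 = 3.
Column 5 now contains 3, which forces r2c5 = 1.
Row 4 now contains 3; hence r4c2 = 5.
Row 4 now contains 5, which forces r4c3 = 2.
Cage g needs sum 9, leaving r4c4 = 4.
Cage b's pair has sum 8, which forces r5c2 = 3.
Column 3 already has 2; hence r5c3 = 5.
Cage g has sum 9; hence r5c4 = 1.
Row 4 now contains 2, which forces r4c1 = 1.
Row 5 already has 1, so r5c1 = 2.
Filled in: 4 1 3 5 2 / 5 2 4 3 1 / 3 4 1 2 5 / 1 5 2 4 3 / 2 3 5 1 4.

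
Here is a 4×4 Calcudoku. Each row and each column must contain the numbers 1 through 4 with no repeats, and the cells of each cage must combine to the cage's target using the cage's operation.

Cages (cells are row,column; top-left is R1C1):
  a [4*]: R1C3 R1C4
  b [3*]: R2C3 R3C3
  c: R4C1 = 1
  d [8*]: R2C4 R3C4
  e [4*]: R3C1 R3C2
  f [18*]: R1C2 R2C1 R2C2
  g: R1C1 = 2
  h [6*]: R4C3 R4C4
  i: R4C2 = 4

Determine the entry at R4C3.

Cage g is given, which forces R1C1 = 2.
Cage f needs product 18, which forces R1C2 = 3.
Cage f needs product 18, which forces R2C1 = 3.
Cage f needs product 18, which forces R2C2 = 2.
Row 2 already has 3, which forces R2C3 = 1.
Row 2 already has 2, leaving R2C4 = 4.
Column 3 now contains 1, which forces R3C3 = 3.
Column 4 already has 4, so R3C4 = 2.
C is a freebie, leaving R4C1 = 1.
Cage i is given; hence R4C2 = 4.
3 is placed in column 3, so R4C3 = 2.
Column 4 now contains 2, so R4C4 = 3.
Column 3 now contains 1, leaving R1C3 = 4.
Column 4 already has 4, leaving R1C4 = 1.
Column 1 now contains 1, which forces R3C1 = 4.
Column 2 already has 4; hence R3C2 = 1.
The full grid is 2 3 4 1 / 3 2 1 4 / 4 1 3 2 / 1 4 2 3.

2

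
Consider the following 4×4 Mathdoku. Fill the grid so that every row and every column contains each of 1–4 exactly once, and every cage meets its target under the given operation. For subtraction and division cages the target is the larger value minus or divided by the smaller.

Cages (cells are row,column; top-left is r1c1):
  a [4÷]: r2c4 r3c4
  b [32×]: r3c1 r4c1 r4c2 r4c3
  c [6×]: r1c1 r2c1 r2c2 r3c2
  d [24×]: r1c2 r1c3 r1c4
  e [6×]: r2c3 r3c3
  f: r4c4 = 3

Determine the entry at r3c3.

The 4 cells of cage b must have product 32, so r3c1 = 4.
Row 3 now contains 4; hence r3c4 = 1.
F is a freebie, so r4c4 = 3.
Cage c has product 6, leaving r1c1 = 1.
Cage c needs product 6; hence r2c2 = 1.
1 is placed in column 4; hence r2c4 = 4.
1 is placed in column 1, which forces r4c1 = 2.
Row 4 already has 2; hence r4c2 = 4.
4 is placed in row 4, which forces r4c3 = 1.
The 3 cells of cage d must have product 24, leaving r1c2 = 3.
Cage d needs product 24, so r1c3 = 4.
4 is placed in column 4; hence r1c4 = 2.
Column 1 already has 2; hence r2c1 = 3.
3 is placed in row 2; hence r2c3 = 2.
Cage c needs product 6, so r3c2 = 2.
Column 3 already has 2, which forces r3c3 = 3.
Completed grid: 1 3 4 2 / 3 1 2 4 / 4 2 3 1 / 2 4 1 3.

3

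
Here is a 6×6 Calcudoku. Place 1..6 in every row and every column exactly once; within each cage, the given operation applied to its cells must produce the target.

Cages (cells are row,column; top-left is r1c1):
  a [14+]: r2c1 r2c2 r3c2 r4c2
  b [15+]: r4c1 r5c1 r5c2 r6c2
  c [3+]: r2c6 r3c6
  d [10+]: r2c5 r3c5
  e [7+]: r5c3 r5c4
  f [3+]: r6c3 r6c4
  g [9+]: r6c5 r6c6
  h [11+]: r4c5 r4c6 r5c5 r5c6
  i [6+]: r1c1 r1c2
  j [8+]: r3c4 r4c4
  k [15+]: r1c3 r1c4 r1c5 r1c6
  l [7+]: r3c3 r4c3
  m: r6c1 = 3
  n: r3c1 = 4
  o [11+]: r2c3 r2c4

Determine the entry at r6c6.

4

N is a freebie, leaving r3c1 = 4.
4 is placed in row 3, leaving r3c5 = 6.
Cage m is a single given cell; hence r6c1 = 3.
Column 5 already has 6; hence r2c5 = 4.
Column 5 now contains 4, leaving r6c5 = 5.
Row 6 already has 5; hence r6c6 = 4.
In row 2, 3 can only go at r2c2, so r2c2 = 3.
The only place for 1 in row 2 is r2c6.
Column 6 already has 1, which forces r3c6 = 2.
In row 2, 2 can only go at r2c1, so r2c1 = 2.
The 4 cells of cage a must have sum 14, which forces r3c2 = 5.
Row 3 now contains 5, so r3c4 = 3.
Cage a needs sum 14, which forces r4c2 = 4.
3 is placed in column 4, so r4c4 = 5.
Row 4 already has 5, leaving r4c6 = 3.
3 is placed in column 6, leaving r5c6 = 5.
The two cells of cage i must have sum 6; hence r1c1 = 5.
Column 2 already has 5; hence r1c2 = 1.
5 is placed in column 6, so r1c6 = 6.
Cage o needs two cells with sum 11, leaving r2c3 = 5.
5 is placed in column 4; hence r2c4 = 6.
3 is placed in row 3, which forces r3c3 = 1.
Cage l's pair has sum 7, leaving r4c3 = 6.
Column 3 now contains 6, so r5c3 = 3.
Column 3 now contains 1, so r6c3 = 2.
Row 6 now contains 2; hence r6c4 = 1.
2 is placed in column 3, so r1c3 = 4.
Cage k needs sum 15, so r1c4 = 2.
Cage k has sum 15, so r1c5 = 3.
Row 4 already has 6, leaving r4c1 = 1.
Row 4 already has 1; hence r4c5 = 2.
The 4 cells of cage b must have sum 15, which forces r5c1 = 6.
The 4 cells of cage b must have sum 15, so r5c2 = 2.
Column 4 now contains 1, which forces r5c4 = 4.
Column 5 already has 2, leaving r5c5 = 1.
Row 6 now contains 2, leaving r6c2 = 6.
Filled in: 5 1 4 2 3 6 / 2 3 5 6 4 1 / 4 5 1 3 6 2 / 1 4 6 5 2 3 / 6 2 3 4 1 5 / 3 6 2 1 5 4.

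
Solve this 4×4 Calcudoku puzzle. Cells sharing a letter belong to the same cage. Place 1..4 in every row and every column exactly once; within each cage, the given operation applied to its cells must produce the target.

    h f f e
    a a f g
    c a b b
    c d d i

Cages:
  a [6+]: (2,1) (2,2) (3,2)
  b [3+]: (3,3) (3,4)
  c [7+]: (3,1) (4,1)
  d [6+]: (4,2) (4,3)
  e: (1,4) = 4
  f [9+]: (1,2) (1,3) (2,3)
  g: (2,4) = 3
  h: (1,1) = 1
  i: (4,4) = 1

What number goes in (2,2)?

1

Cage h is a single given cell; hence (1,1) = 1.
E is a freebie; hence (1,4) = 4.
Cage g is given, leaving (2,4) = 3.
I is a freebie; hence (4,4) = 1.
Row 2 already has 3; hence (2,1) = 2.
Cage a needs sum 6, which forces (2,2) = 1.
Cage f has sum 9, so (2,3) = 4.
Cage a needs sum 6, so (3,2) = 3.
Cage b needs two cells with sum 3, which forces (3,3) = 1.
1 is placed in column 4; hence (3,4) = 2.
Column 3 now contains 4, so (4,3) = 2.
Column 2 now contains 3, which forces (1,2) = 2.
2 is placed in column 3, which forces (1,3) = 3.
Row 3 now contains 3, leaving (3,1) = 4.
Cage c needs two cells with sum 7; hence (4,1) = 3.
2 is placed in row 4, leaving (4,2) = 4.
The full grid is 1 2 3 4 / 2 1 4 3 / 4 3 1 2 / 3 4 2 1.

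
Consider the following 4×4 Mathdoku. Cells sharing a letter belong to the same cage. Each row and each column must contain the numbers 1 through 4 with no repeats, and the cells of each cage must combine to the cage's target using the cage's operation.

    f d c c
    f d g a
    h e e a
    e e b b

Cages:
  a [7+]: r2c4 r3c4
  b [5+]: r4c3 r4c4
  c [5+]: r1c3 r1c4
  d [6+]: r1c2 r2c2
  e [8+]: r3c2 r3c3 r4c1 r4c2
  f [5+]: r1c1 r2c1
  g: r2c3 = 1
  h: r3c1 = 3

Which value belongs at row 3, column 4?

G is a freebie, so r2c3 = 1.
Cage h is given, leaving r3c1 = 3.
Row 3 already has 3, which forces r3c4 = 4.
Cage f's pair has sum 5, so r1c1 = 1.
Cage f's pair has sum 5, so r2c1 = 4.
Row 2 now contains 4; hence r2c2 = 2.
Column 4 now contains 4, so r2c4 = 3.
Cage e needs sum 8; hence r3c2 = 1.
Row 3 already has 4, leaving r3c3 = 2.
Column 1 now contains 1, which forces r4c1 = 2.
Row 4 already has 2, so r4c4 = 1.
Column 2 now contains 2, so r1c2 = 4.
Cage c needs two cells with sum 5, leaving r1c3 = 3.
3 is placed in column 4, which forces r1c4 = 2.
Cage e has sum 8, leaving r4c2 = 3.
The two cells of cage b must have sum 5, leaving r4c3 = 4.
The full grid is 1 4 3 2 / 4 2 1 3 / 3 1 2 4 / 2 3 4 1.

4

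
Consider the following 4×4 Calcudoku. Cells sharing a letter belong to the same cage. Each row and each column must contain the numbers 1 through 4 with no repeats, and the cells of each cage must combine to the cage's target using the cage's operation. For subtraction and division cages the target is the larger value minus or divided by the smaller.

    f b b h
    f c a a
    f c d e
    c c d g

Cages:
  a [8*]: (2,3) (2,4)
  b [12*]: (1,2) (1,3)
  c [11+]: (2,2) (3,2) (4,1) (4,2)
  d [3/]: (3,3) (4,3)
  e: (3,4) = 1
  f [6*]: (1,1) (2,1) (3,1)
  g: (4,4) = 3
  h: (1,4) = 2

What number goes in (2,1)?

Cage h is given, leaving (1,4) = 2.
Column 4 now contains 2; hence (2,4) = 4.
Cage e is a single given cell, so (3,4) = 1.
G is a freebie, leaving (4,4) = 3.
4 is placed in row 2, so (2,3) = 2.
Row 3 already has 1, which forces (3,3) = 3.
3 is placed in row 4, which forces (4,3) = 1.
The two cells of cage b must have product 12, which forces (1,2) = 3.
3 is placed in column 3; hence (1,3) = 4.
Column 2 now contains 3; hence (2,2) = 1.
Row 3 now contains 3, so (3,1) = 2.
2 is placed in row 3; hence (3,2) = 4.
Column 1 now contains 2, which forces (4,1) = 4.
4 is placed in column 2; hence (4,2) = 2.
Row 1 now contains 3, leaving (1,1) = 1.
Row 2 now contains 1; hence (2,1) = 3.
Completed grid: 1 3 4 2 / 3 1 2 4 / 2 4 3 1 / 4 2 1 3.

3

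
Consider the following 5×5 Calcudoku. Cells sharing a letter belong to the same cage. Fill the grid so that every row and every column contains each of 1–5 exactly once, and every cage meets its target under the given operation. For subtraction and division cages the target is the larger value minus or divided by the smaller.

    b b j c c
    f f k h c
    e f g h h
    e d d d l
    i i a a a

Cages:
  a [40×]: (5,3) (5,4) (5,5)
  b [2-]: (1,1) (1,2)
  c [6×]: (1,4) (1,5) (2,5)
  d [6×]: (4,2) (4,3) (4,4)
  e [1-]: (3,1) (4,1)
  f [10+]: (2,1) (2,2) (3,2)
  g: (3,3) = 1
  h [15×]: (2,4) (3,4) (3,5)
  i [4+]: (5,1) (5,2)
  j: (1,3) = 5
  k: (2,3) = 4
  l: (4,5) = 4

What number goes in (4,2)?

1

J is a freebie, which forces (1,3) = 5.
Cage k is a single given cell, so (2,3) = 4.
Cage g is a single given cell, so (3,3) = 1.
Cage l is a single given cell, leaving (4,5) = 4.
4 is placed in column 3; hence (5,3) = 2.
Row 5 now contains 2; hence (5,5) = 5.
Cage h needs product 15, which forces (2,4) = 1.
Cage h needs product 15, leaving (3,4) = 5.
Column 5 now contains 5, which forces (3,5) = 3.
2 is placed in column 3, so (4,3) = 3.
Column 4 already has 1; hence (4,4) = 2.
Row 5 already has 5; hence (5,4) = 4.
Column 4 now contains 2; hence (1,4) = 3.
The 3 cells of cage c must have product 6; hence (1,5) = 1.
Column 5 already has 3, so (2,5) = 2.
Cage f needs sum 10, so (3,2) = 2.
2 is placed in row 4, which forces (4,2) = 1.
1 is placed in column 2, so (5,2) = 3.
Cage b needs two cells with difference 2, leaving (1,1) = 2.
2 is placed in column 2, which forces (1,2) = 4.
Cage f needs sum 10, so (2,1) = 3.
3 is placed in column 2; hence (2,2) = 5.
2 is placed in row 3; hence (3,1) = 4.
Row 4 already has 1, which forces (4,1) = 5.
Row 5 already has 3, which forces (5,1) = 1.
Filled in: 2 4 5 3 1 / 3 5 4 1 2 / 4 2 1 5 3 / 5 1 3 2 4 / 1 3 2 4 5.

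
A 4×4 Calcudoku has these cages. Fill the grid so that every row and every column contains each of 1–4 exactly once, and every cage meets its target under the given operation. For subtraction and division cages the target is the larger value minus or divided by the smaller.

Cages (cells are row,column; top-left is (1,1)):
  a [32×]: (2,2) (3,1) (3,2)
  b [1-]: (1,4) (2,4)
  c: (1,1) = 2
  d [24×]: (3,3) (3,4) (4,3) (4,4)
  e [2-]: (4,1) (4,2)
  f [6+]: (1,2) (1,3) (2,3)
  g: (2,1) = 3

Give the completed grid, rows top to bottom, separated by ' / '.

2 1 4 3 / 3 4 1 2 / 4 2 3 1 / 1 3 2 4

C is a freebie, leaving (1,1) = 2.
Cage g is given; hence (2,1) = 3.
Cage a has product 32, leaving (2,2) = 4.
The 3 cells of cage a must have product 32, which forces (3,1) = 4.
The 3 cells of cage a must have product 32, so (3,2) = 2.
Column 1 already has 4, so (4,1) = 1.
1 is placed in row 4; hence (4,2) = 3.
Column 2 now contains 3, leaving (1,2) = 1.
Row 1 already has 1, so (1,4) = 3.
The two cells of cage b must have difference 1, so (2,4) = 2.
Column 4 now contains 3; hence (3,4) = 1.
Column 4 now contains 2, so (4,4) = 4.
3 is placed in row 1, which forces (1,3) = 4.
2 is placed in row 2, so (2,3) = 1.
Row 3 already has 1; hence (3,3) = 3.
4 is placed in row 4; hence (4,3) = 2.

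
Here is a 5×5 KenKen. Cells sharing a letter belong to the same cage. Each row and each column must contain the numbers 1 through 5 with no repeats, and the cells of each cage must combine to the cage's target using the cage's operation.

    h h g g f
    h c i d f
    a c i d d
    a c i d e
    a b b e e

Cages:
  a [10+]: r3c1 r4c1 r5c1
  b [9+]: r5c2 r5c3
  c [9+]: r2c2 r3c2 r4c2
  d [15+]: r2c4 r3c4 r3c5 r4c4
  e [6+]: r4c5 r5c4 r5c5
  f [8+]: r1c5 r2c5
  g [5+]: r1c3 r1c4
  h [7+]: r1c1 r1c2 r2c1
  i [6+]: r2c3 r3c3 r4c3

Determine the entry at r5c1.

The only place for 5 in column 3 is r5c3.
Row 5 now contains 5; hence r5c2 = 4.
The only place for 2 in column 2 is r1c2.
The only place for 5 in row 1 is r1c5.
Column 5 now contains 5, so r2c5 = 3.
Column 5 now contains 3; hence r3c5 = 4.
The 3 cells of cage e must have sum 6; hence r5c4 = 3.
Row 1 needs a 3, and only r1c1 is open for it.
The 3 cells of cage h must have sum 7; hence r2c1 = 2.
Row 2 already has 2, leaving r2c3 = 1.
Column 1 already has 3, leaving r3c1 = 5.
Row 3 already has 5, leaving r3c4 = 2.
Cage a has sum 10, which forces r4c1 = 4.
Row 4 now contains 4, so r4c4 = 5.
The 3 cells of cage a must have sum 10, which forces r5c1 = 1.
Row 5 already has 1; hence r5c5 = 2.
1 is placed in column 3; hence r1c3 = 4.
Cage g's pair has sum 5, leaving r1c4 = 1.
Row 2 now contains 1, leaving r2c2 = 5.
Column 4 already has 5, which forces r2c4 = 4.
2 is placed in row 3, so r3c3 = 3.
Cage i has sum 6, which forces r4c3 = 2.
2 is placed in column 5; hence r4c5 = 1.
3 is placed in row 3, so r3c2 = 1.
1 is placed in row 4, so r4c2 = 3.
Completed grid: 3 2 4 1 5 / 2 5 1 4 3 / 5 1 3 2 4 / 4 3 2 5 1 / 1 4 5 3 2.

1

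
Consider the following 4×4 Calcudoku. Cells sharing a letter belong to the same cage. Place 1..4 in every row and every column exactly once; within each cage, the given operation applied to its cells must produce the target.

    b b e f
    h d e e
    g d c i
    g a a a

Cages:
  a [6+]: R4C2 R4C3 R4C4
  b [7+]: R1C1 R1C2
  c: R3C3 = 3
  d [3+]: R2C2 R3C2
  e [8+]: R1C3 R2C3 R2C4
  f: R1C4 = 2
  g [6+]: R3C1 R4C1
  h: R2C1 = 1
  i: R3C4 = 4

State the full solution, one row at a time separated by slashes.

Cage f is given, leaving R1C4 = 2.
Cage h is given; hence R2C1 = 1.
Row 2 now contains 1, which forces R2C2 = 2.
2 is placed in column 2, so R3C2 = 1.
C is a freebie; hence R3C3 = 3.
Cage i is given, so R3C4 = 4.
Column 2 already has 1, leaving R4C2 = 3.
Row 4 now contains 3, which forces R4C4 = 1.
The two cells of cage b must have sum 7, which forces R1C1 = 3.
3 is placed in column 2, which forces R1C2 = 4.
Cage e needs sum 8, which forces R1C3 = 1.
Column 3 already has 3; hence R2C3 = 4.
Column 4 already has 4, which forces R2C4 = 3.
4 is placed in row 3, which forces R3C1 = 2.
Cage g needs two cells with sum 6, leaving R4C1 = 4.
Row 4 already has 1, leaving R4C3 = 2.

3 4 1 2 / 1 2 4 3 / 2 1 3 4 / 4 3 2 1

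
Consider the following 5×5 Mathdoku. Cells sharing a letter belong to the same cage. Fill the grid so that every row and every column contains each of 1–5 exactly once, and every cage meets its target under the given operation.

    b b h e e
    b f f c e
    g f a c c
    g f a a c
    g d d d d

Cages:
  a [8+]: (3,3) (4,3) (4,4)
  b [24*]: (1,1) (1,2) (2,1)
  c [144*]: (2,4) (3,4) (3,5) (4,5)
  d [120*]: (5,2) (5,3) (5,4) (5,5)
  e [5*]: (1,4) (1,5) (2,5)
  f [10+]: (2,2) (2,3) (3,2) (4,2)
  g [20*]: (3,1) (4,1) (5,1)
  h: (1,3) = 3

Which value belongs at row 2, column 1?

Cage h is a single given cell, leaving (1,3) = 3.
Cage e has product 5; hence (1,4) = 1.
Cage e needs product 5, which forces (1,5) = 5.
Cage e has product 5, leaving (2,5) = 1.
The 3 cells of cage b must have product 24; hence (2,1) = 3.
Row 2 already has 3, which forces (2,4) = 4.
4 is placed in column 4, so (3,4) = 3.
3 is placed in row 3, so (3,5) = 4.
Column 5 now contains 4, so (4,5) = 3.
Column 5 already has 3, leaving (5,5) = 2.
Cage f has sum 10; hence (2,2) = 5.
Row 2 already has 4; hence (2,3) = 2.
Cage d has product 120, leaving (5,2) = 3.
Cage d has product 120, so (5,3) = 4.
Row 5 now contains 2, so (5,4) = 5.
Cage g needs product 20, which forces (3,1) = 5.
Row 3 now contains 5, so (3,3) = 1.
Cage g has product 20, which forces (4,1) = 4.
Column 3 already has 1, so (4,3) = 5.
5 is placed in column 4, so (4,4) = 2.
Row 5 already has 5, leaving (5,1) = 1.
4 is placed in column 1, which forces (1,1) = 2.
Cage b needs product 24; hence (1,2) = 4.
Row 3 now contains 1, leaving (3,2) = 2.
2 is placed in row 4, which forces (4,2) = 1.
Completed grid: 2 4 3 1 5 / 3 5 2 4 1 / 5 2 1 3 4 / 4 1 5 2 3 / 1 3 4 5 2.

3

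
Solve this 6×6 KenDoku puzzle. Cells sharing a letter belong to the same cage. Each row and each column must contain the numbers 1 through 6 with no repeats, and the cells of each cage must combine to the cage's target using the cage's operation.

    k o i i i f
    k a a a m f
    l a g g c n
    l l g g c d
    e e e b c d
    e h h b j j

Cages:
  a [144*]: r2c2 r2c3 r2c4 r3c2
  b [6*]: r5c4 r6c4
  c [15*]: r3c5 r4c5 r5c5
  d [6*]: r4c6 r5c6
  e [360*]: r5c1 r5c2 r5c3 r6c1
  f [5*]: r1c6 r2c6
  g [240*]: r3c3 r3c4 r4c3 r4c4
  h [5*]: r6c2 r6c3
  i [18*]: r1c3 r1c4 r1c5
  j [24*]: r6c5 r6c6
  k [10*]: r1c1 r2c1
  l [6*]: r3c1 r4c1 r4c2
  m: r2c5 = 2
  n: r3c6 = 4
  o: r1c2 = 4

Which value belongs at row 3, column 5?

Cage o is given, leaving r1c2 = 4.
Cage m is given, so r2c5 = 2.
Cage n is a single given cell; hence r3c6 = 4.
4 is placed in column 6, leaving r6c6 = 6.
Cage k's pair has product 10, so r1c1 = 2.
2 is placed in row 2; hence r2c1 = 5.
Row 2 now contains 5, so r2c6 = 1.
6 is placed in row 6, so r6c5 = 4.
Column 6 already has 1; hence r1c6 = 5.
The 4 cells of cage a must have product 144; hence r3c2 = 2.
2 is placed in column 2, so r4c2 = 1.
Row 6 now contains 4; hence r6c1 = 3.
Column 2 now contains 1; hence r6c2 = 5.
5 is placed in row 6; hence r6c3 = 1.
Row 6 now contains 1, so r6c4 = 2.
Column 1 now contains 3, so r3c1 = 1.
Column 1 now contains 3, leaving r4c1 = 6.
Cage g needs product 240, leaving r4c3 = 2.
The 4 cells of cage g must have product 240, leaving r4c4 = 4.
Row 4 now contains 2, which forces r4c6 = 3.
Cage e needs product 360, which forces r5c1 = 4.
5 is placed in column 2, leaving r5c2 = 6.
The 4 cells of cage e must have product 360; hence r5c3 = 5.
The two cells of cage b must have product 6, leaving r5c4 = 3.
Row 5 now contains 3, which forces r5c5 = 1.
Column 6 now contains 3, so r5c6 = 2.
Cage i has product 18, so r1c4 = 1.
Column 2 already has 6, so r2c2 = 3.
Cage a needs product 144, which forces r2c3 = 4.
3 is placed in column 4; hence r2c4 = 6.
Column 3 now contains 5, which forces r3c3 = 6.
Cage g needs product 240, which forces r3c4 = 5.
The 3 cells of cage c must have product 15, which forces r3c5 = 3.
3 is placed in row 4, leaving r4c5 = 5.
Column 3 now contains 6, leaving r1c3 = 3.
3 is placed in column 5; hence r1c5 = 6.
The full grid is 2 4 3 1 6 5 / 5 3 4 6 2 1 / 1 2 6 5 3 4 / 6 1 2 4 5 3 / 4 6 5 3 1 2 / 3 5 1 2 4 6.

3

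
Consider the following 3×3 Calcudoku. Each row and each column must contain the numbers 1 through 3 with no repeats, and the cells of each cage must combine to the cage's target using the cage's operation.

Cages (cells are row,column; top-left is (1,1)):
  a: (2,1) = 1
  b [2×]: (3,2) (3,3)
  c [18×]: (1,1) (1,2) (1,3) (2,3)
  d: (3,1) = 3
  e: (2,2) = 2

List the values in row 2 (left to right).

Cage a is given; hence (2,1) = 1.
Cage e is a single given cell; hence (2,2) = 2.
The 4 cells of cage c must have product 18, which forces (2,3) = 3.
D is a freebie, which forces (3,1) = 3.
Column 2 already has 2, leaving (3,2) = 1.
Row 3 already has 1, so (3,3) = 2.
Column 1 now contains 3, leaving (1,1) = 2.
Column 2 now contains 1; hence (1,2) = 3.
Column 3 now contains 2, which forces (1,3) = 1.
The full grid is 2 3 1 / 1 2 3 / 3 1 2.

1 2 3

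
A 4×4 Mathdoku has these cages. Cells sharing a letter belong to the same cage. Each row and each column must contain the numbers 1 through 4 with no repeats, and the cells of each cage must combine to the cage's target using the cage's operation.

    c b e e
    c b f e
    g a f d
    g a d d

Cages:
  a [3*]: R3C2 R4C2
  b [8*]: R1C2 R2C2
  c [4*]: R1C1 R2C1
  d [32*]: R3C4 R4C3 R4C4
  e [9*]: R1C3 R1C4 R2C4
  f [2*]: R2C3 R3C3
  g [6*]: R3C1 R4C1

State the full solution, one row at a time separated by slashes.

Cage e has product 9; hence R1C3 = 3.
Cage e needs product 9, which forces R1C4 = 1.
The 3 cells of cage e must have product 9, leaving R2C4 = 3.
The 3 cells of cage d must have product 32, which forces R3C4 = 4.
The 3 cells of cage d must have product 32, so R4C3 = 4.
Cage d has product 32, so R4C4 = 2.
1 is placed in row 1, so R1C1 = 4.
Row 1 already has 4; hence R1C2 = 2.
The two cells of cage c must have product 4, which forces R2C1 = 1.
Column 2 now contains 2, so R2C2 = 4.
Row 2 now contains 1; hence R2C3 = 2.
Cage g needs two cells with product 6, leaving R3C1 = 2.
2 is placed in column 3, so R3C3 = 1.
2 is placed in row 4, so R4C1 = 3.
Row 4 now contains 3; hence R4C2 = 1.
1 is placed in row 3, leaving R3C2 = 3.

4 2 3 1 / 1 4 2 3 / 2 3 1 4 / 3 1 4 2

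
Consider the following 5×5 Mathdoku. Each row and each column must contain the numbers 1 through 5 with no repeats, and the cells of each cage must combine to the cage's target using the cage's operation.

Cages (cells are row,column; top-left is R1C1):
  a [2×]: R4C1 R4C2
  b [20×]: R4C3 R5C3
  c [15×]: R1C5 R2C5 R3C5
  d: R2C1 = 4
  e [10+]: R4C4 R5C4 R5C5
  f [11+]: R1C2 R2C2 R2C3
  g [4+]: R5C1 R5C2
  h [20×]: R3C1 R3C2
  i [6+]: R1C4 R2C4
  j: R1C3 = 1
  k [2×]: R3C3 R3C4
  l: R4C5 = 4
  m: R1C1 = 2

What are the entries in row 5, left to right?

M is a freebie, leaving R1C1 = 2.
J is a freebie, so R1C3 = 1.
D is a freebie, which forces R2C1 = 4.
4 is placed in column 1, which forces R3C1 = 5.
5 is placed in row 3, which forces R3C2 = 4.
1 is placed in column 3, which forces R3C3 = 2.
Row 3 already has 2, which forces R3C4 = 1.
Row 3 now contains 1; hence R3C5 = 3.
2 is placed in column 1, so R4C1 = 1.
Row 4 now contains 1, which forces R4C2 = 2.
Cage l is a single given cell, which forces R4C5 = 4.
1 is placed in column 1, so R5C1 = 3.
Row 5 already has 3, so R5C2 = 1.
The 3 cells of cage f must have sum 11, which forces R1C2 = 3.
The two cells of cage i must have sum 6; hence R1C4 = 4.
Column 5 now contains 3, which forces R1C5 = 5.
Cage f has sum 11, leaving R2C2 = 5.
Cage f needs sum 11; hence R2C3 = 3.
Cage i needs two cells with sum 6, leaving R2C4 = 2.
Cage c needs product 15, which forces R2C5 = 1.
Row 4 now contains 4; hence R4C3 = 5.
The 3 cells of cage e must have sum 10, so R4C4 = 3.
Cage b's pair has product 20, so R5C3 = 4.
Column 4 already has 2, which forces R5C4 = 5.
5 is placed in column 5, so R5C5 = 2.
Completed grid: 2 3 1 4 5 / 4 5 3 2 1 / 5 4 2 1 3 / 1 2 5 3 4 / 3 1 4 5 2.

3 1 4 5 2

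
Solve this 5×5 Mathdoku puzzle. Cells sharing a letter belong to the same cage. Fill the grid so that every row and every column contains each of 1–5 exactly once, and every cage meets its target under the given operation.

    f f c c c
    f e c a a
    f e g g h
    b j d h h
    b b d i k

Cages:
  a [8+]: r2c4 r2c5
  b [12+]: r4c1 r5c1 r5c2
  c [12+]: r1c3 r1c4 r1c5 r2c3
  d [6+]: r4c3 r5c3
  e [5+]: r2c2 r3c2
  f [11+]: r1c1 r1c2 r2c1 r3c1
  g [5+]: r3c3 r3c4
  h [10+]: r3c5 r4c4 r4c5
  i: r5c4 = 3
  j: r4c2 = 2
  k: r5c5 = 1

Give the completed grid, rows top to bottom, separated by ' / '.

1 3 5 4 2 / 2 4 1 5 3 / 5 1 3 2 4 / 3 2 4 1 5 / 4 5 2 3 1

Cage j is given, so r4c2 = 2.
Cage i is given, so r5c4 = 3.
K is a freebie, which forces r5c5 = 1.
Column 4 now contains 3, leaving r2c4 = 5.
Cage a's pair has sum 8, which forces r2c5 = 3.
Column 4 now contains 5; hence r4c4 = 1.
Row 4 already has 1, which forces r4c3 = 4.
Row 4 already has 4, which forces r4c5 = 5.
Cage d's pair has sum 6, so r5c3 = 2.
The 4 cells of cage c must have sum 12, which forces r1c3 = 5.
Column 3 already has 2; hence r2c3 = 1.
Column 3 already has 1, leaving r3c3 = 3.
Column 5 now contains 5, which forces r3c5 = 4.
5 is placed in row 4, so r4c1 = 3.
The 4 cells of cage c must have sum 12; hence r1c4 = 4.
Column 5 already has 4, so r1c5 = 2.
Row 2 now contains 1, so r2c2 = 4.
Row 3 now contains 4, leaving r3c2 = 1.
Row 3 now contains 4, so r3c4 = 2.
Column 2 now contains 4, leaving r5c2 = 5.
Row 1 already has 2, which forces r1c1 = 1.
Row 1 already has 4; hence r1c2 = 3.
Row 2 now contains 4; hence r2c1 = 2.
Row 3 now contains 2, so r3c1 = 5.
Row 5 already has 5; hence r5c1 = 4.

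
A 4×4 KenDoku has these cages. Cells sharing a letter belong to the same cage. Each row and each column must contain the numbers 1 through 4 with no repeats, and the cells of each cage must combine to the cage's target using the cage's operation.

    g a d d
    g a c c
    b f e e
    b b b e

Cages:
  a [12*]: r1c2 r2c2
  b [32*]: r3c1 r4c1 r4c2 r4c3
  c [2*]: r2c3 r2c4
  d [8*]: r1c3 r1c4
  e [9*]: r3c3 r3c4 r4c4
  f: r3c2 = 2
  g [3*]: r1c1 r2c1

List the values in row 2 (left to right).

Cage b needs product 32; hence r3c1 = 4.
Cage f is a single given cell, leaving r3c2 = 2.
Cage e has product 9; hence r3c3 = 3.
Cage e needs product 9, so r3c4 = 1.
Cage e has product 9, so r4c4 = 3.
Cage c needs two cells with product 2, which forces r2c3 = 1.
Column 4 already has 1; hence r2c4 = 2.
Cage g's pair has product 3; hence r1c1 = 1.
Cage d needs two cells with product 8, so r1c3 = 2.
Column 4 now contains 2, which forces r1c4 = 4.
Row 2 now contains 1, which forces r2c1 = 3.
Row 2 already has 3, leaving r2c2 = 4.
Column 1 now contains 1, leaving r4c1 = 2.
Column 2 now contains 4, so r4c2 = 1.
Column 3 now contains 2; hence r4c3 = 4.
Row 1 now contains 4, leaving r1c2 = 3.
Filled in: 1 3 2 4 / 3 4 1 2 / 4 2 3 1 / 2 1 4 3.

3 4 1 2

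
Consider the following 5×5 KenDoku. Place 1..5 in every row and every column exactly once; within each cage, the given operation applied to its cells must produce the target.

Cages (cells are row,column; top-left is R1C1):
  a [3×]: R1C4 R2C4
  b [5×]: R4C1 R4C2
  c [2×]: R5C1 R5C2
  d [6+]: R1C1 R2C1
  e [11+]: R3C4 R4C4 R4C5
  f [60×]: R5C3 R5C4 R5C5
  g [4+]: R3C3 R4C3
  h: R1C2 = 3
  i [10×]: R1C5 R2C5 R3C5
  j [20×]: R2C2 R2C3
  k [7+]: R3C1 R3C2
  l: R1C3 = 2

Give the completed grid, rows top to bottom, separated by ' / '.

Cage h is a single given cell, leaving R1C2 = 3.
Cage l is a single given cell, so R1C3 = 2.
Row 1 now contains 3; hence R1C4 = 1.
Row 1 already has 1, so R1C5 = 5.
1 is placed in column 4, so R2C4 = 3.
Row 1 already has 5; hence R1C1 = 4.
The two cells of cage d must have sum 6, which forces R2C1 = 2.
Row 2 now contains 2, which forces R2C5 = 1.
Column 5 now contains 1, which forces R3C5 = 2.
Column 5 now contains 2; hence R4C5 = 4.
Column 1 already has 2, so R5C1 = 1.
Row 5 already has 1, so R5C2 = 2.
Column 5 now contains 4; hence R5C5 = 3.
Cage k's pair has sum 7; hence R3C1 = 3.
Cage k's pair has sum 7, which forces R3C2 = 4.
Row 3 now contains 3, which forces R3C3 = 1.
Cage e needs sum 11, leaving R3C4 = 5.
Column 1 already has 1, leaving R4C1 = 5.
Cage b's pair has product 5, leaving R4C2 = 1.
1 is placed in column 3; hence R4C3 = 3.
Cage e has sum 11; hence R4C4 = 2.
Column 4 now contains 5, which forces R5C4 = 4.
Column 2 already has 4; hence R2C2 = 5.
Cage j needs two cells with product 20, so R2C3 = 4.
Row 5 already has 4, so R5C3 = 5.

4 3 2 1 5 / 2 5 4 3 1 / 3 4 1 5 2 / 5 1 3 2 4 / 1 2 5 4 3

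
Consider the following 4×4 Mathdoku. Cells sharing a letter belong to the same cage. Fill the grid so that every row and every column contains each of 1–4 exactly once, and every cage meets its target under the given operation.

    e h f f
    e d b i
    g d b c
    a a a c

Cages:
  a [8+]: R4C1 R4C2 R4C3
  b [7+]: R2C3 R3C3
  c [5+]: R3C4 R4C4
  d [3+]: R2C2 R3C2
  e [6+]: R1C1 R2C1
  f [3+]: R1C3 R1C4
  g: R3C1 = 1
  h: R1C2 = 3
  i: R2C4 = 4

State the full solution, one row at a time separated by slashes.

Cage h is given, leaving R1C2 = 3.
I is a freebie, leaving R2C4 = 4.
Cage g is given, which forces R3C1 = 1.
Row 3 now contains 1, so R3C2 = 2.
Row 3 already has 2, leaving R3C4 = 3.
The two cells of cage e must have sum 6, so R1C1 = 4.
Row 2 already has 4; hence R2C1 = 2.
Column 2 already has 2, leaving R2C2 = 1.
Row 2 already has 4, so R2C3 = 3.
Row 3 already has 3, leaving R3C3 = 4.
Column 1 now contains 4; hence R4C1 = 3.
Column 2 already has 1; hence R4C2 = 4.
Column 3 now contains 4, which forces R4C3 = 1.
Cage c's pair has sum 5, which forces R4C4 = 2.
1 is placed in column 3, leaving R1C3 = 2.
Column 4 now contains 2; hence R1C4 = 1.

4 3 2 1 / 2 1 3 4 / 1 2 4 3 / 3 4 1 2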